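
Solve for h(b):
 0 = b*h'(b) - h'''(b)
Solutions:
 h(b) = C1 + Integral(C2*airyai(b) + C3*airybi(b), b)


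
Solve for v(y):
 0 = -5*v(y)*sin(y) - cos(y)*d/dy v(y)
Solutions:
 v(y) = C1*cos(y)^5


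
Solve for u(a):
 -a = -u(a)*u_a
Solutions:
 u(a) = -sqrt(C1 + a^2)
 u(a) = sqrt(C1 + a^2)


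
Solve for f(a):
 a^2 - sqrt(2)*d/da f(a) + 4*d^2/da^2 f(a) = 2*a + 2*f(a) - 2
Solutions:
 f(a) = C1*exp(a*(sqrt(2) + sqrt(34))/8) + C2*exp(a*(-sqrt(34) + sqrt(2))/8) + a^2/2 - a - sqrt(2)*a/2 + sqrt(2)/2 + 7/2


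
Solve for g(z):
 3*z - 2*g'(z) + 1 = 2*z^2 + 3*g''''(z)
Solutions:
 g(z) = C1 + C4*exp(-2^(1/3)*3^(2/3)*z/3) - z^3/3 + 3*z^2/4 + z/2 + (C2*sin(2^(1/3)*3^(1/6)*z/2) + C3*cos(2^(1/3)*3^(1/6)*z/2))*exp(2^(1/3)*3^(2/3)*z/6)


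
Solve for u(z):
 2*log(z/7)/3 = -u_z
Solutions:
 u(z) = C1 - 2*z*log(z)/3 + 2*z/3 + 2*z*log(7)/3


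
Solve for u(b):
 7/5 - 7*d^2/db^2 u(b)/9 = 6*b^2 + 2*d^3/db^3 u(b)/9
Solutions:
 u(b) = C1 + C2*b + C3*exp(-7*b/2) - 9*b^4/14 + 36*b^3/49 + 927*b^2/3430


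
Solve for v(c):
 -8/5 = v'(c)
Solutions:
 v(c) = C1 - 8*c/5


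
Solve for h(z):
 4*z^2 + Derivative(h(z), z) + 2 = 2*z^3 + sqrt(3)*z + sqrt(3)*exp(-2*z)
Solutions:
 h(z) = C1 + z^4/2 - 4*z^3/3 + sqrt(3)*z^2/2 - 2*z - sqrt(3)*exp(-2*z)/2


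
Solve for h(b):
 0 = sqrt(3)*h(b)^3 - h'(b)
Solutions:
 h(b) = -sqrt(2)*sqrt(-1/(C1 + sqrt(3)*b))/2
 h(b) = sqrt(2)*sqrt(-1/(C1 + sqrt(3)*b))/2


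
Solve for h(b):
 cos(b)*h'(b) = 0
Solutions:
 h(b) = C1


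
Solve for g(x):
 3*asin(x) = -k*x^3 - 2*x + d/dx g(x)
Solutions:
 g(x) = C1 + k*x^4/4 + x^2 + 3*x*asin(x) + 3*sqrt(1 - x^2)


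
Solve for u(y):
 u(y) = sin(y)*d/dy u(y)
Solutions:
 u(y) = C1*sqrt(cos(y) - 1)/sqrt(cos(y) + 1)


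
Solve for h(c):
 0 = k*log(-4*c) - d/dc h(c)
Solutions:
 h(c) = C1 + c*k*log(-c) + c*k*(-1 + 2*log(2))


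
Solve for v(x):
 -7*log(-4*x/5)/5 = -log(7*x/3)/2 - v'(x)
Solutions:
 v(x) = C1 + 9*x*log(x)/10 + x*(-14*log(5) - 5*log(7) - 9 + 5*log(3) + 28*log(2) + 14*I*pi)/10


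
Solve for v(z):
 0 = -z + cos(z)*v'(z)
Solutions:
 v(z) = C1 + Integral(z/cos(z), z)


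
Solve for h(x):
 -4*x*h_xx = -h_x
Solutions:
 h(x) = C1 + C2*x^(5/4)


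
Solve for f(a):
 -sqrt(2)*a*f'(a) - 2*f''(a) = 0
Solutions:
 f(a) = C1 + C2*erf(2^(1/4)*a/2)


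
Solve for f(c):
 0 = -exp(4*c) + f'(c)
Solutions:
 f(c) = C1 + exp(4*c)/4


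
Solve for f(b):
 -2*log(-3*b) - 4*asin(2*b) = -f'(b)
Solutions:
 f(b) = C1 + 2*b*log(-b) + 4*b*asin(2*b) - 2*b + 2*b*log(3) + 2*sqrt(1 - 4*b^2)


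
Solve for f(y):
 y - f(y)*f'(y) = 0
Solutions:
 f(y) = -sqrt(C1 + y^2)
 f(y) = sqrt(C1 + y^2)


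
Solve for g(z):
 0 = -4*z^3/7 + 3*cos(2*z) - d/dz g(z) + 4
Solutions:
 g(z) = C1 - z^4/7 + 4*z + 3*sin(z)*cos(z)


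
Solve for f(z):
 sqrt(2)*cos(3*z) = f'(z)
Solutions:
 f(z) = C1 + sqrt(2)*sin(3*z)/3


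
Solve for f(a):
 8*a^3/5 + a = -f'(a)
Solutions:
 f(a) = C1 - 2*a^4/5 - a^2/2


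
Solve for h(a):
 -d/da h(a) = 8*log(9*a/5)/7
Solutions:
 h(a) = C1 - 8*a*log(a)/7 - 16*a*log(3)/7 + 8*a/7 + 8*a*log(5)/7


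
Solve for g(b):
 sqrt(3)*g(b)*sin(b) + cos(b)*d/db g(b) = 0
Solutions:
 g(b) = C1*cos(b)^(sqrt(3))


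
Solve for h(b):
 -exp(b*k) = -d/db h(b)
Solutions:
 h(b) = C1 + exp(b*k)/k


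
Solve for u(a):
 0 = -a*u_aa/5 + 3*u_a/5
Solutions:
 u(a) = C1 + C2*a^4


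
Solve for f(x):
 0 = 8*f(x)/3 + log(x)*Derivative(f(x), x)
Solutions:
 f(x) = C1*exp(-8*li(x)/3)


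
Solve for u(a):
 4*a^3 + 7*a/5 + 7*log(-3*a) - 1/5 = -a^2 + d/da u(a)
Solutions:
 u(a) = C1 + a^4 + a^3/3 + 7*a^2/10 + 7*a*log(-a) + a*(-36/5 + 7*log(3))


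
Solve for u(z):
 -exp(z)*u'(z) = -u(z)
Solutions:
 u(z) = C1*exp(-exp(-z))


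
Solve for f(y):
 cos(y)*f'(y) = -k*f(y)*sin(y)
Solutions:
 f(y) = C1*exp(k*log(cos(y)))


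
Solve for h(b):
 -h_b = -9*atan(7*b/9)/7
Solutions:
 h(b) = C1 + 9*b*atan(7*b/9)/7 - 81*log(49*b^2 + 81)/98


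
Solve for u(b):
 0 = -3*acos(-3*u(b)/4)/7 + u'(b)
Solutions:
 Integral(1/acos(-3*_y/4), (_y, u(b))) = C1 + 3*b/7


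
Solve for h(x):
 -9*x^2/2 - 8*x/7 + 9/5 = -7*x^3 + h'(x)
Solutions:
 h(x) = C1 + 7*x^4/4 - 3*x^3/2 - 4*x^2/7 + 9*x/5


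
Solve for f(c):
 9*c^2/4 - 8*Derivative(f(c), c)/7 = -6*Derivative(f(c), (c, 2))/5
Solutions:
 f(c) = C1 + C2*exp(20*c/21) + 21*c^3/32 + 1323*c^2/640 + 27783*c/6400


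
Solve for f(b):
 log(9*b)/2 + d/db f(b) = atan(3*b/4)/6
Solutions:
 f(b) = C1 - b*log(b)/2 + b*atan(3*b/4)/6 - b*log(3) + b/2 - log(9*b^2 + 16)/9


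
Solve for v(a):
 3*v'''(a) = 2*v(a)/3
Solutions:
 v(a) = C3*exp(6^(1/3)*a/3) + (C1*sin(2^(1/3)*3^(5/6)*a/6) + C2*cos(2^(1/3)*3^(5/6)*a/6))*exp(-6^(1/3)*a/6)


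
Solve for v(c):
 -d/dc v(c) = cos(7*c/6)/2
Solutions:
 v(c) = C1 - 3*sin(7*c/6)/7


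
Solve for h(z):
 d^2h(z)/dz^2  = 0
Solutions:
 h(z) = C1 + C2*z


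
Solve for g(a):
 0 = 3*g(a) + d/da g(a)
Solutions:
 g(a) = C1*exp(-3*a)


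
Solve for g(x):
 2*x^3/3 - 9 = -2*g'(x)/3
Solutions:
 g(x) = C1 - x^4/4 + 27*x/2


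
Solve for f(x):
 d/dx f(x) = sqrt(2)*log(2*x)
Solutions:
 f(x) = C1 + sqrt(2)*x*log(x) - sqrt(2)*x + sqrt(2)*x*log(2)


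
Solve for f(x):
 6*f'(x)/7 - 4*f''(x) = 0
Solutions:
 f(x) = C1 + C2*exp(3*x/14)


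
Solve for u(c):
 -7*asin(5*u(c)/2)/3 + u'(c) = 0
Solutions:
 Integral(1/asin(5*_y/2), (_y, u(c))) = C1 + 7*c/3


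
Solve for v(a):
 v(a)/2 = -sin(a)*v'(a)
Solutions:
 v(a) = C1*(cos(a) + 1)^(1/4)/(cos(a) - 1)^(1/4)


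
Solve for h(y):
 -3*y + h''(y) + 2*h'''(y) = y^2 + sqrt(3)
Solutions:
 h(y) = C1 + C2*y + C3*exp(-y/2) + y^4/12 - y^3/6 + y^2*(sqrt(3)/2 + 1)


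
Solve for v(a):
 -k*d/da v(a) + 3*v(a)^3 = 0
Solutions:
 v(a) = -sqrt(2)*sqrt(-k/(C1*k + 3*a))/2
 v(a) = sqrt(2)*sqrt(-k/(C1*k + 3*a))/2


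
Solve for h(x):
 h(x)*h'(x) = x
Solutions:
 h(x) = -sqrt(C1 + x^2)
 h(x) = sqrt(C1 + x^2)


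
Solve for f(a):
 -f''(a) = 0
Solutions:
 f(a) = C1 + C2*a


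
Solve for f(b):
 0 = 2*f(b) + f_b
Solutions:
 f(b) = C1*exp(-2*b)


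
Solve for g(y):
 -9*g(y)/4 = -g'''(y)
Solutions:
 g(y) = C3*exp(2^(1/3)*3^(2/3)*y/2) + (C1*sin(3*2^(1/3)*3^(1/6)*y/4) + C2*cos(3*2^(1/3)*3^(1/6)*y/4))*exp(-2^(1/3)*3^(2/3)*y/4)


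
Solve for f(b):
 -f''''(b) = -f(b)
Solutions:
 f(b) = C1*exp(-b) + C2*exp(b) + C3*sin(b) + C4*cos(b)


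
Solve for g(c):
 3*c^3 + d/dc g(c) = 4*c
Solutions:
 g(c) = C1 - 3*c^4/4 + 2*c^2


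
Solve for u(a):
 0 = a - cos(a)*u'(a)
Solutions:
 u(a) = C1 + Integral(a/cos(a), a)


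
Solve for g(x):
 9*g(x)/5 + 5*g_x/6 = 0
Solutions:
 g(x) = C1*exp(-54*x/25)


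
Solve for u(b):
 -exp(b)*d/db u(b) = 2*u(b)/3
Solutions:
 u(b) = C1*exp(2*exp(-b)/3)


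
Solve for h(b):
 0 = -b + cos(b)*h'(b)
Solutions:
 h(b) = C1 + Integral(b/cos(b), b)


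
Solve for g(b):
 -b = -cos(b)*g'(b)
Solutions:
 g(b) = C1 + Integral(b/cos(b), b)


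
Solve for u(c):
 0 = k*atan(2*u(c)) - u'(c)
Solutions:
 Integral(1/atan(2*_y), (_y, u(c))) = C1 + c*k


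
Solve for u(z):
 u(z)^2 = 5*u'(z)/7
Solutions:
 u(z) = -5/(C1 + 7*z)


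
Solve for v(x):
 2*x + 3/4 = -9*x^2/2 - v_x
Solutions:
 v(x) = C1 - 3*x^3/2 - x^2 - 3*x/4


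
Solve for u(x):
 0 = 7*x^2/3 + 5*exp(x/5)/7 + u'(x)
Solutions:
 u(x) = C1 - 7*x^3/9 - 25*exp(x/5)/7


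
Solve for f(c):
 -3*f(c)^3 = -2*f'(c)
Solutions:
 f(c) = -sqrt(-1/(C1 + 3*c))
 f(c) = sqrt(-1/(C1 + 3*c))


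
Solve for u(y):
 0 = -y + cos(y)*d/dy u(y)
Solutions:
 u(y) = C1 + Integral(y/cos(y), y)


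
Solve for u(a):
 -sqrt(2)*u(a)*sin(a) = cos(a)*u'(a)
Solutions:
 u(a) = C1*cos(a)^(sqrt(2))


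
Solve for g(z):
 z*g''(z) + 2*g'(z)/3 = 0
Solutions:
 g(z) = C1 + C2*z^(1/3)


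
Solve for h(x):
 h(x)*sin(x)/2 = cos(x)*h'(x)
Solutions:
 h(x) = C1/sqrt(cos(x))


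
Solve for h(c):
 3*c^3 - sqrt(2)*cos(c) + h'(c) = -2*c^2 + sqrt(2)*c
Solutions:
 h(c) = C1 - 3*c^4/4 - 2*c^3/3 + sqrt(2)*c^2/2 + sqrt(2)*sin(c)


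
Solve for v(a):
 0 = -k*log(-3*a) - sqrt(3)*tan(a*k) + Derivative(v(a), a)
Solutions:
 v(a) = C1 + a*k*(log(-a) - 1) + a*k*log(3) + sqrt(3)*Piecewise((-log(cos(a*k))/k, Ne(k, 0)), (0, True))


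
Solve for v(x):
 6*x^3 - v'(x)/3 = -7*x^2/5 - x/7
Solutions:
 v(x) = C1 + 9*x^4/2 + 7*x^3/5 + 3*x^2/14


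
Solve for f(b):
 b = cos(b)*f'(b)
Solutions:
 f(b) = C1 + Integral(b/cos(b), b)


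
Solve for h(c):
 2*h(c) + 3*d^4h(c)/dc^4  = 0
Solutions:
 h(c) = (C1*sin(6^(3/4)*c/6) + C2*cos(6^(3/4)*c/6))*exp(-6^(3/4)*c/6) + (C3*sin(6^(3/4)*c/6) + C4*cos(6^(3/4)*c/6))*exp(6^(3/4)*c/6)


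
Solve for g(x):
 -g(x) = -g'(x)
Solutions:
 g(x) = C1*exp(x)


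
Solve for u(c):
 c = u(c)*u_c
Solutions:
 u(c) = -sqrt(C1 + c^2)
 u(c) = sqrt(C1 + c^2)


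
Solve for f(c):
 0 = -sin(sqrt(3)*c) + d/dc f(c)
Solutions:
 f(c) = C1 - sqrt(3)*cos(sqrt(3)*c)/3


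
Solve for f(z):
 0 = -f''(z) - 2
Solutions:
 f(z) = C1 + C2*z - z^2


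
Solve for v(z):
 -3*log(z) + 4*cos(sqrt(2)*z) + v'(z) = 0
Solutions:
 v(z) = C1 + 3*z*log(z) - 3*z - 2*sqrt(2)*sin(sqrt(2)*z)


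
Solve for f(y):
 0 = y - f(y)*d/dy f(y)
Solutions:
 f(y) = -sqrt(C1 + y^2)
 f(y) = sqrt(C1 + y^2)


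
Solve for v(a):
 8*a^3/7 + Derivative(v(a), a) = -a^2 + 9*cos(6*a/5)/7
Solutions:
 v(a) = C1 - 2*a^4/7 - a^3/3 + 15*sin(6*a/5)/14


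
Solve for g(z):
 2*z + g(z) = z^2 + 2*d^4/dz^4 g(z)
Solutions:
 g(z) = C1*exp(-2^(3/4)*z/2) + C2*exp(2^(3/4)*z/2) + C3*sin(2^(3/4)*z/2) + C4*cos(2^(3/4)*z/2) + z^2 - 2*z


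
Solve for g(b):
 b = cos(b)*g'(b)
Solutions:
 g(b) = C1 + Integral(b/cos(b), b)


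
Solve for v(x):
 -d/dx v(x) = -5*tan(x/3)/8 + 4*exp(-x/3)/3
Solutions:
 v(x) = C1 + 15*log(tan(x/3)^2 + 1)/16 + 4*exp(-x/3)


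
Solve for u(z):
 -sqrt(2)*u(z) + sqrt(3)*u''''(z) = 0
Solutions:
 u(z) = C1*exp(-2^(1/8)*3^(7/8)*z/3) + C2*exp(2^(1/8)*3^(7/8)*z/3) + C3*sin(2^(1/8)*3^(7/8)*z/3) + C4*cos(2^(1/8)*3^(7/8)*z/3)


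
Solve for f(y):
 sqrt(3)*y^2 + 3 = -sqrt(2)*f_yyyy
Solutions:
 f(y) = C1 + C2*y + C3*y^2 + C4*y^3 - sqrt(6)*y^6/720 - sqrt(2)*y^4/16


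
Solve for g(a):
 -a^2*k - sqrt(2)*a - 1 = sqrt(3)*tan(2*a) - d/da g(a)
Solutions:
 g(a) = C1 + a^3*k/3 + sqrt(2)*a^2/2 + a - sqrt(3)*log(cos(2*a))/2


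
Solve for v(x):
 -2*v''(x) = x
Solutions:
 v(x) = C1 + C2*x - x^3/12


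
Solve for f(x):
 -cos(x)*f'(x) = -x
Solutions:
 f(x) = C1 + Integral(x/cos(x), x)


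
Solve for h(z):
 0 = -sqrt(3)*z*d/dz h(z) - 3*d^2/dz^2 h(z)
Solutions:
 h(z) = C1 + C2*erf(sqrt(2)*3^(3/4)*z/6)


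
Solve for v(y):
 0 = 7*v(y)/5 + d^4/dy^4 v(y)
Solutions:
 v(y) = (C1*sin(sqrt(2)*5^(3/4)*7^(1/4)*y/10) + C2*cos(sqrt(2)*5^(3/4)*7^(1/4)*y/10))*exp(-sqrt(2)*5^(3/4)*7^(1/4)*y/10) + (C3*sin(sqrt(2)*5^(3/4)*7^(1/4)*y/10) + C4*cos(sqrt(2)*5^(3/4)*7^(1/4)*y/10))*exp(sqrt(2)*5^(3/4)*7^(1/4)*y/10)


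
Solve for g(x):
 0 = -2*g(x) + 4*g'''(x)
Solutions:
 g(x) = C3*exp(2^(2/3)*x/2) + (C1*sin(2^(2/3)*sqrt(3)*x/4) + C2*cos(2^(2/3)*sqrt(3)*x/4))*exp(-2^(2/3)*x/4)


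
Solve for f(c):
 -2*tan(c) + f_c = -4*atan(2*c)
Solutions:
 f(c) = C1 - 4*c*atan(2*c) + log(4*c^2 + 1) - 2*log(cos(c))


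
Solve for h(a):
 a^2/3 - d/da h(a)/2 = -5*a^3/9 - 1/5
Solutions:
 h(a) = C1 + 5*a^4/18 + 2*a^3/9 + 2*a/5


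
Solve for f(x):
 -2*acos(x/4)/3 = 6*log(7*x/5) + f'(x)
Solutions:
 f(x) = C1 - 6*x*log(x) - 2*x*acos(x/4)/3 - 6*x*log(7) + 6*x + 6*x*log(5) + 2*sqrt(16 - x^2)/3


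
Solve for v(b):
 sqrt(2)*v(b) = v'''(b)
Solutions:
 v(b) = C3*exp(2^(1/6)*b) + (C1*sin(2^(1/6)*sqrt(3)*b/2) + C2*cos(2^(1/6)*sqrt(3)*b/2))*exp(-2^(1/6)*b/2)


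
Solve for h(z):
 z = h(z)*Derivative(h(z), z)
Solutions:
 h(z) = -sqrt(C1 + z^2)
 h(z) = sqrt(C1 + z^2)


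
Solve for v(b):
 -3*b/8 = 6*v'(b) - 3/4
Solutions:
 v(b) = C1 - b^2/32 + b/8


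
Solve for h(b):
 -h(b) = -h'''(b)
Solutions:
 h(b) = C3*exp(b) + (C1*sin(sqrt(3)*b/2) + C2*cos(sqrt(3)*b/2))*exp(-b/2)


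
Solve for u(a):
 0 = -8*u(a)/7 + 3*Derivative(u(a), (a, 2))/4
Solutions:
 u(a) = C1*exp(-4*sqrt(42)*a/21) + C2*exp(4*sqrt(42)*a/21)


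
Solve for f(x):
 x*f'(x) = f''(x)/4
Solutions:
 f(x) = C1 + C2*erfi(sqrt(2)*x)


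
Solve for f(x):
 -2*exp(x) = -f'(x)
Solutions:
 f(x) = C1 + 2*exp(x)


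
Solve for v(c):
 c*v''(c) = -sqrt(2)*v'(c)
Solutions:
 v(c) = C1 + C2*c^(1 - sqrt(2))


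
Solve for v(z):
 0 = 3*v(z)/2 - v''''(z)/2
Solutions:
 v(z) = C1*exp(-3^(1/4)*z) + C2*exp(3^(1/4)*z) + C3*sin(3^(1/4)*z) + C4*cos(3^(1/4)*z)


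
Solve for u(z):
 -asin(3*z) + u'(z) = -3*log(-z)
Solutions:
 u(z) = C1 - 3*z*log(-z) + z*asin(3*z) + 3*z + sqrt(1 - 9*z^2)/3


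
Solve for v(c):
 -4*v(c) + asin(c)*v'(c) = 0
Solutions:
 v(c) = C1*exp(4*Integral(1/asin(c), c))


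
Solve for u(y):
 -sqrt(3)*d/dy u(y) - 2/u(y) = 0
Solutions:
 u(y) = -sqrt(C1 - 12*sqrt(3)*y)/3
 u(y) = sqrt(C1 - 12*sqrt(3)*y)/3


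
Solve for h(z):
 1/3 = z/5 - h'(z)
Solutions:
 h(z) = C1 + z^2/10 - z/3


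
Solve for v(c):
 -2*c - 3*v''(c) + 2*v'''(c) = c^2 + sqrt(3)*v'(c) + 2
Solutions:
 v(c) = C1 + C2*exp(c*(3 - sqrt(9 + 8*sqrt(3)))/4) + C3*exp(c*(3 + sqrt(9 + 8*sqrt(3)))/4) - sqrt(3)*c^3/9 - sqrt(3)*c^2/3 + c^2 - 8*sqrt(3)*c/3 + 2*c/3


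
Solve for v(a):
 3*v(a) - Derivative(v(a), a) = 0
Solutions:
 v(a) = C1*exp(3*a)


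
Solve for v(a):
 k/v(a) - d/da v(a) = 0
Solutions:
 v(a) = -sqrt(C1 + 2*a*k)
 v(a) = sqrt(C1 + 2*a*k)


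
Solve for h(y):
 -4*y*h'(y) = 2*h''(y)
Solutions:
 h(y) = C1 + C2*erf(y)


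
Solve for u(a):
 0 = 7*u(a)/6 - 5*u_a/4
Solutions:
 u(a) = C1*exp(14*a/15)


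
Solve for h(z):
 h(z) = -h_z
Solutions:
 h(z) = C1*exp(-z)


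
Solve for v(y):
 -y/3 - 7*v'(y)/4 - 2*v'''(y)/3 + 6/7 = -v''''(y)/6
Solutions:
 v(y) = C1 + C2*exp(y*(-2^(1/3)*(9*sqrt(7553) + 823)^(1/3) - 32*2^(2/3)/(9*sqrt(7553) + 823)^(1/3) + 16)/12)*sin(2^(1/3)*sqrt(3)*y*(-(9*sqrt(7553) + 823)^(1/3) + 32*2^(1/3)/(9*sqrt(7553) + 823)^(1/3))/12) + C3*exp(y*(-2^(1/3)*(9*sqrt(7553) + 823)^(1/3) - 32*2^(2/3)/(9*sqrt(7553) + 823)^(1/3) + 16)/12)*cos(2^(1/3)*sqrt(3)*y*(-(9*sqrt(7553) + 823)^(1/3) + 32*2^(1/3)/(9*sqrt(7553) + 823)^(1/3))/12) + C4*exp(y*(32*2^(2/3)/(9*sqrt(7553) + 823)^(1/3) + 8 + 2^(1/3)*(9*sqrt(7553) + 823)^(1/3))/6) - 2*y^2/21 + 24*y/49


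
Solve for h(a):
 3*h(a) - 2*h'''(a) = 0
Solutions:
 h(a) = C3*exp(2^(2/3)*3^(1/3)*a/2) + (C1*sin(2^(2/3)*3^(5/6)*a/4) + C2*cos(2^(2/3)*3^(5/6)*a/4))*exp(-2^(2/3)*3^(1/3)*a/4)


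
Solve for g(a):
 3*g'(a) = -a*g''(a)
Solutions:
 g(a) = C1 + C2/a^2


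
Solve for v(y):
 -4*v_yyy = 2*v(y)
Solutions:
 v(y) = C3*exp(-2^(2/3)*y/2) + (C1*sin(2^(2/3)*sqrt(3)*y/4) + C2*cos(2^(2/3)*sqrt(3)*y/4))*exp(2^(2/3)*y/4)


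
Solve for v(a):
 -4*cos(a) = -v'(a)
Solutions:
 v(a) = C1 + 4*sin(a)


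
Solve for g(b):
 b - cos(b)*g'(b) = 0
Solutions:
 g(b) = C1 + Integral(b/cos(b), b)


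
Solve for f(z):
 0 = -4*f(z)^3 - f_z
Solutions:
 f(z) = -sqrt(2)*sqrt(-1/(C1 - 4*z))/2
 f(z) = sqrt(2)*sqrt(-1/(C1 - 4*z))/2


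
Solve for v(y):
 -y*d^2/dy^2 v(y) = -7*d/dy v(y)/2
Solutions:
 v(y) = C1 + C2*y^(9/2)


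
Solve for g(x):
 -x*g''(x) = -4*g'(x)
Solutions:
 g(x) = C1 + C2*x^5


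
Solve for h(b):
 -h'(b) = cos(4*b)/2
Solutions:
 h(b) = C1 - sin(4*b)/8


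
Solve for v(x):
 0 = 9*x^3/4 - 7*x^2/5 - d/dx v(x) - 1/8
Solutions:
 v(x) = C1 + 9*x^4/16 - 7*x^3/15 - x/8


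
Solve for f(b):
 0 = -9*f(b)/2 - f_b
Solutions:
 f(b) = C1*exp(-9*b/2)


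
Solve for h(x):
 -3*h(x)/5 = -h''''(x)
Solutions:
 h(x) = C1*exp(-3^(1/4)*5^(3/4)*x/5) + C2*exp(3^(1/4)*5^(3/4)*x/5) + C3*sin(3^(1/4)*5^(3/4)*x/5) + C4*cos(3^(1/4)*5^(3/4)*x/5)


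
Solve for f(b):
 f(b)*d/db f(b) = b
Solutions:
 f(b) = -sqrt(C1 + b^2)
 f(b) = sqrt(C1 + b^2)


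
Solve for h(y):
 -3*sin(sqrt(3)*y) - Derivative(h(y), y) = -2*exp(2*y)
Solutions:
 h(y) = C1 + exp(2*y) + sqrt(3)*cos(sqrt(3)*y)


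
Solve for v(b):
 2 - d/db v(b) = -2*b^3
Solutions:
 v(b) = C1 + b^4/2 + 2*b


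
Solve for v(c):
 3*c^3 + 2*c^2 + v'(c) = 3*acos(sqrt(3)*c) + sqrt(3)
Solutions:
 v(c) = C1 - 3*c^4/4 - 2*c^3/3 + 3*c*acos(sqrt(3)*c) + sqrt(3)*c - sqrt(3)*sqrt(1 - 3*c^2)


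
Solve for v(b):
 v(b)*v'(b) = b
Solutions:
 v(b) = -sqrt(C1 + b^2)
 v(b) = sqrt(C1 + b^2)


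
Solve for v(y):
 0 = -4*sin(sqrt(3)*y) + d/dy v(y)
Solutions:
 v(y) = C1 - 4*sqrt(3)*cos(sqrt(3)*y)/3


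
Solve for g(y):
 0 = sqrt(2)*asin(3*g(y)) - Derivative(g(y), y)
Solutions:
 Integral(1/asin(3*_y), (_y, g(y))) = C1 + sqrt(2)*y


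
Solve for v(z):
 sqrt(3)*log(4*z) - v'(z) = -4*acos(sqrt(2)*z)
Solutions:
 v(z) = C1 + sqrt(3)*z*(log(z) - 1) + 4*z*acos(sqrt(2)*z) + 2*sqrt(3)*z*log(2) - 2*sqrt(2)*sqrt(1 - 2*z^2)


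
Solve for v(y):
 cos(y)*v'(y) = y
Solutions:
 v(y) = C1 + Integral(y/cos(y), y)


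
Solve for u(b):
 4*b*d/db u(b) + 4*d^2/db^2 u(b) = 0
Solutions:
 u(b) = C1 + C2*erf(sqrt(2)*b/2)


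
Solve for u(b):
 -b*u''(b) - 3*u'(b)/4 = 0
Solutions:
 u(b) = C1 + C2*b^(1/4)


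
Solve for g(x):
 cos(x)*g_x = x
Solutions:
 g(x) = C1 + Integral(x/cos(x), x)


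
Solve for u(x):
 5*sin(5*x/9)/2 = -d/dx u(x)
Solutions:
 u(x) = C1 + 9*cos(5*x/9)/2


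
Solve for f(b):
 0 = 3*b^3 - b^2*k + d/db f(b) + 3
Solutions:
 f(b) = C1 - 3*b^4/4 + b^3*k/3 - 3*b


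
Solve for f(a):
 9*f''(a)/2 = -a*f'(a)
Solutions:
 f(a) = C1 + C2*erf(a/3)


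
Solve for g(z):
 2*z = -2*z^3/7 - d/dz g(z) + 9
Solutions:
 g(z) = C1 - z^4/14 - z^2 + 9*z


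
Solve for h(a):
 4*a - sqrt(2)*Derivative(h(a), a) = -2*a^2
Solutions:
 h(a) = C1 + sqrt(2)*a^3/3 + sqrt(2)*a^2


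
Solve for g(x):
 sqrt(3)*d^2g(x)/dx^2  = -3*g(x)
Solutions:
 g(x) = C1*sin(3^(1/4)*x) + C2*cos(3^(1/4)*x)


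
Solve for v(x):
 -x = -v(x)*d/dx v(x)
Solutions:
 v(x) = -sqrt(C1 + x^2)
 v(x) = sqrt(C1 + x^2)


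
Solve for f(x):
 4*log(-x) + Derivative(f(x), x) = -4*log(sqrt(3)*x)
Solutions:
 f(x) = C1 - 8*x*log(x) + 2*x*(-log(3) + 4 - 2*I*pi)


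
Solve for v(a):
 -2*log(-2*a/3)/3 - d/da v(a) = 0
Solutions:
 v(a) = C1 - 2*a*log(-a)/3 + 2*a*(-log(2) + 1 + log(3))/3


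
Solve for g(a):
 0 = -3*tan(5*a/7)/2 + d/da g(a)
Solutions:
 g(a) = C1 - 21*log(cos(5*a/7))/10


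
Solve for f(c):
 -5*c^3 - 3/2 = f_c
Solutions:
 f(c) = C1 - 5*c^4/4 - 3*c/2


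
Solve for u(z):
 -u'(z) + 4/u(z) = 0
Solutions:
 u(z) = -sqrt(C1 + 8*z)
 u(z) = sqrt(C1 + 8*z)


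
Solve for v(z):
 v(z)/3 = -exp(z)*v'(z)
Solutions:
 v(z) = C1*exp(exp(-z)/3)


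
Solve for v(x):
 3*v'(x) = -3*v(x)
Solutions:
 v(x) = C1*exp(-x)


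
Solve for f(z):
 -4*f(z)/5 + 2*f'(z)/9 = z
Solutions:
 f(z) = C1*exp(18*z/5) - 5*z/4 - 25/72


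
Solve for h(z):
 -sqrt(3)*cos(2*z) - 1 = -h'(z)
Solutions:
 h(z) = C1 + z + sqrt(3)*sin(2*z)/2


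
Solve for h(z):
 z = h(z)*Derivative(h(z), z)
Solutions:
 h(z) = -sqrt(C1 + z^2)
 h(z) = sqrt(C1 + z^2)


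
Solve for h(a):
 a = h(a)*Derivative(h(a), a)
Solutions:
 h(a) = -sqrt(C1 + a^2)
 h(a) = sqrt(C1 + a^2)


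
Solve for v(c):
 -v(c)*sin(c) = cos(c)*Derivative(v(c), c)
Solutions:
 v(c) = C1*cos(c)


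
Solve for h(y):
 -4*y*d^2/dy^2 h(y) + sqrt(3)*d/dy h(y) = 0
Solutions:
 h(y) = C1 + C2*y^(sqrt(3)/4 + 1)


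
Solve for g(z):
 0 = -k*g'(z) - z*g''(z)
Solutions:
 g(z) = C1 + z^(1 - re(k))*(C2*sin(log(z)*Abs(im(k))) + C3*cos(log(z)*im(k)))


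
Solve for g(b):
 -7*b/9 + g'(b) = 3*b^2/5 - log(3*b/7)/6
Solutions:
 g(b) = C1 + b^3/5 + 7*b^2/18 - b*log(b)/6 - b*log(3)/6 + b/6 + b*log(7)/6


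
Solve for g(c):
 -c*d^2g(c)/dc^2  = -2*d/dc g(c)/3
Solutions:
 g(c) = C1 + C2*c^(5/3)


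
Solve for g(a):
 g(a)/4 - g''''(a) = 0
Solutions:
 g(a) = C1*exp(-sqrt(2)*a/2) + C2*exp(sqrt(2)*a/2) + C3*sin(sqrt(2)*a/2) + C4*cos(sqrt(2)*a/2)


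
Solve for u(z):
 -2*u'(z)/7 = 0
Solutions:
 u(z) = C1


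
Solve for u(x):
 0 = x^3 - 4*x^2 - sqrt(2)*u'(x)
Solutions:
 u(x) = C1 + sqrt(2)*x^4/8 - 2*sqrt(2)*x^3/3


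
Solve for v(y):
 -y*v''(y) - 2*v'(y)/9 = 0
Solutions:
 v(y) = C1 + C2*y^(7/9)


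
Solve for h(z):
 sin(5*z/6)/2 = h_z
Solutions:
 h(z) = C1 - 3*cos(5*z/6)/5


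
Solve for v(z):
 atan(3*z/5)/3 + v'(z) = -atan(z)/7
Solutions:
 v(z) = C1 - z*atan(3*z/5)/3 - z*atan(z)/7 + log(z^2 + 1)/14 + 5*log(9*z^2 + 25)/18


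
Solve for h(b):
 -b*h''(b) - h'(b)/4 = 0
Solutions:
 h(b) = C1 + C2*b^(3/4)


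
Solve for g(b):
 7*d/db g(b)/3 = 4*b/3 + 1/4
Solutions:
 g(b) = C1 + 2*b^2/7 + 3*b/28


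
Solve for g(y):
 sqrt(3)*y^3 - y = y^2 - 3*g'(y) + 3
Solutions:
 g(y) = C1 - sqrt(3)*y^4/12 + y^3/9 + y^2/6 + y


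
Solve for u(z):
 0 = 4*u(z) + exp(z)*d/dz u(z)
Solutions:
 u(z) = C1*exp(4*exp(-z))


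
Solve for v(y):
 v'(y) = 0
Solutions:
 v(y) = C1


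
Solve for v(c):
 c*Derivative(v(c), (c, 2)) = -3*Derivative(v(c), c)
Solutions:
 v(c) = C1 + C2/c^2


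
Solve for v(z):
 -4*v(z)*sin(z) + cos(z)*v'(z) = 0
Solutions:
 v(z) = C1/cos(z)^4


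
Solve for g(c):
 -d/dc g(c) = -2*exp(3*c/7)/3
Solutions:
 g(c) = C1 + 14*exp(3*c/7)/9


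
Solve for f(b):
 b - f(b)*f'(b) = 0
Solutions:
 f(b) = -sqrt(C1 + b^2)
 f(b) = sqrt(C1 + b^2)


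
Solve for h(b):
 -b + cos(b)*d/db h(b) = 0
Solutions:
 h(b) = C1 + Integral(b/cos(b), b)


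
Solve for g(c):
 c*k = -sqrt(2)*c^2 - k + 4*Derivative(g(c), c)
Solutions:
 g(c) = C1 + sqrt(2)*c^3/12 + c^2*k/8 + c*k/4


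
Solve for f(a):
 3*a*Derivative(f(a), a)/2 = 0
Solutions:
 f(a) = C1


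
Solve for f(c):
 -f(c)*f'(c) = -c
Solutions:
 f(c) = -sqrt(C1 + c^2)
 f(c) = sqrt(C1 + c^2)


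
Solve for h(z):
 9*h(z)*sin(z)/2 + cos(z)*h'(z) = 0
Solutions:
 h(z) = C1*cos(z)^(9/2)


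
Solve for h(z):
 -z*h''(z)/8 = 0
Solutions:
 h(z) = C1 + C2*z


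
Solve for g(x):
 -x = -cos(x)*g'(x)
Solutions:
 g(x) = C1 + Integral(x/cos(x), x)


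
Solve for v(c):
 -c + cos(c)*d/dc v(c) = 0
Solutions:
 v(c) = C1 + Integral(c/cos(c), c)


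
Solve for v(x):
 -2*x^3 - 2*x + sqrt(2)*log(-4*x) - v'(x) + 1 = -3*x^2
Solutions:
 v(x) = C1 - x^4/2 + x^3 - x^2 + sqrt(2)*x*log(-x) + x*(-sqrt(2) + 1 + 2*sqrt(2)*log(2))


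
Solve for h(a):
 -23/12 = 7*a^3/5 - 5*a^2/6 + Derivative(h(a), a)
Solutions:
 h(a) = C1 - 7*a^4/20 + 5*a^3/18 - 23*a/12


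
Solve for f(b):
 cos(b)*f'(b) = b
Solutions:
 f(b) = C1 + Integral(b/cos(b), b)


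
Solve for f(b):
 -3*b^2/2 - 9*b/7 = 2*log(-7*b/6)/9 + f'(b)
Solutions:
 f(b) = C1 - b^3/2 - 9*b^2/14 - 2*b*log(-b)/9 + 2*b*(-log(7) + 1 + log(6))/9


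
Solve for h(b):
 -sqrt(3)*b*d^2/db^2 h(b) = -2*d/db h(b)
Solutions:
 h(b) = C1 + C2*b^(1 + 2*sqrt(3)/3)


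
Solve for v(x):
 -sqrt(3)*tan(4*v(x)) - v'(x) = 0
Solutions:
 v(x) = -asin(C1*exp(-4*sqrt(3)*x))/4 + pi/4
 v(x) = asin(C1*exp(-4*sqrt(3)*x))/4


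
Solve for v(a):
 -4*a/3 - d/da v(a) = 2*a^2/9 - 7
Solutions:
 v(a) = C1 - 2*a^3/27 - 2*a^2/3 + 7*a


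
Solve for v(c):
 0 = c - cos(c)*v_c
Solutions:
 v(c) = C1 + Integral(c/cos(c), c)


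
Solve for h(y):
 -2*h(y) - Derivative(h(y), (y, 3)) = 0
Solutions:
 h(y) = C3*exp(-2^(1/3)*y) + (C1*sin(2^(1/3)*sqrt(3)*y/2) + C2*cos(2^(1/3)*sqrt(3)*y/2))*exp(2^(1/3)*y/2)


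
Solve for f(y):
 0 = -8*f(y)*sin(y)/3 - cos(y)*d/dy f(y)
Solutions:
 f(y) = C1*cos(y)^(8/3)


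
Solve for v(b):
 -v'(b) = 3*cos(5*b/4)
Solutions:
 v(b) = C1 - 12*sin(5*b/4)/5


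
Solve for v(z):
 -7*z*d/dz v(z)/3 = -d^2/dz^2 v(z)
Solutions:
 v(z) = C1 + C2*erfi(sqrt(42)*z/6)


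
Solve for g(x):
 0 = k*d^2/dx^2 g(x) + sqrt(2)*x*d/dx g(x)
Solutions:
 g(x) = C1 + C2*sqrt(k)*erf(2^(3/4)*x*sqrt(1/k)/2)


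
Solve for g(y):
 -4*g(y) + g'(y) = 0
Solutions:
 g(y) = C1*exp(4*y)


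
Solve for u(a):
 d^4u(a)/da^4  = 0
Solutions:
 u(a) = C1 + C2*a + C3*a^2 + C4*a^3


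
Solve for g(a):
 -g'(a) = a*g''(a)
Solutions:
 g(a) = C1 + C2*log(a)


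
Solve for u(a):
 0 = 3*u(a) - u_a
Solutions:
 u(a) = C1*exp(3*a)


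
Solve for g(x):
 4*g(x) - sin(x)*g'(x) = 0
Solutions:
 g(x) = C1*(cos(x)^2 - 2*cos(x) + 1)/(cos(x)^2 + 2*cos(x) + 1)


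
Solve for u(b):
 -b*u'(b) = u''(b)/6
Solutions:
 u(b) = C1 + C2*erf(sqrt(3)*b)


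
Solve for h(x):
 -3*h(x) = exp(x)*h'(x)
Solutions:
 h(x) = C1*exp(3*exp(-x))


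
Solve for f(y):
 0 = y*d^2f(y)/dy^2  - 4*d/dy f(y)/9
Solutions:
 f(y) = C1 + C2*y^(13/9)


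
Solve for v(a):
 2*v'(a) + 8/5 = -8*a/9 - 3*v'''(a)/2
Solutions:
 v(a) = C1 + C2*sin(2*sqrt(3)*a/3) + C3*cos(2*sqrt(3)*a/3) - 2*a^2/9 - 4*a/5


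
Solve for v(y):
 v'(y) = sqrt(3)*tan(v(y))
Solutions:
 v(y) = pi - asin(C1*exp(sqrt(3)*y))
 v(y) = asin(C1*exp(sqrt(3)*y))


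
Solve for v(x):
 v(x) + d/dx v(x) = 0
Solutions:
 v(x) = C1*exp(-x)


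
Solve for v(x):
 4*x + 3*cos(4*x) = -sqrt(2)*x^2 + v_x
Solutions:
 v(x) = C1 + sqrt(2)*x^3/3 + 2*x^2 + 3*sin(4*x)/4


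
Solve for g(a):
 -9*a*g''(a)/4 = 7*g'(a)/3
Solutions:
 g(a) = C1 + C2/a^(1/27)


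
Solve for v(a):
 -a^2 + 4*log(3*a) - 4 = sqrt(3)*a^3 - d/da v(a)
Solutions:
 v(a) = C1 + sqrt(3)*a^4/4 + a^3/3 - 4*a*log(a) - a*log(81) + 8*a


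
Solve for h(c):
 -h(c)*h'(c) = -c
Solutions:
 h(c) = -sqrt(C1 + c^2)
 h(c) = sqrt(C1 + c^2)


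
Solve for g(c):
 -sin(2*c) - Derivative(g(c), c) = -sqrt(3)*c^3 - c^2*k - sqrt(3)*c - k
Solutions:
 g(c) = C1 + sqrt(3)*c^4/4 + c^3*k/3 + sqrt(3)*c^2/2 + c*k + cos(2*c)/2


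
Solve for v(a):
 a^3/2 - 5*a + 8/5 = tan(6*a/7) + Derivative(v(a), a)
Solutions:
 v(a) = C1 + a^4/8 - 5*a^2/2 + 8*a/5 + 7*log(cos(6*a/7))/6


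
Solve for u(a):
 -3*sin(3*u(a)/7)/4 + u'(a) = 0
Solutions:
 -3*a/4 + 7*log(cos(3*u(a)/7) - 1)/6 - 7*log(cos(3*u(a)/7) + 1)/6 = C1


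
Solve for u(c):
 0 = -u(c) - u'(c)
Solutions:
 u(c) = C1*exp(-c)


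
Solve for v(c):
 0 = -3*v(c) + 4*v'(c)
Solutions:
 v(c) = C1*exp(3*c/4)


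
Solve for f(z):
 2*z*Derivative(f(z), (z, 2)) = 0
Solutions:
 f(z) = C1 + C2*z


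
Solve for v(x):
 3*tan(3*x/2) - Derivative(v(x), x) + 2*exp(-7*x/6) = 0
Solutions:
 v(x) = C1 + log(tan(3*x/2)^2 + 1) - 12*exp(-7*x/6)/7


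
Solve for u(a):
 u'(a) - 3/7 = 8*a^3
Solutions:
 u(a) = C1 + 2*a^4 + 3*a/7


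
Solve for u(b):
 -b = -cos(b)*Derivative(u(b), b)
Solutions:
 u(b) = C1 + Integral(b/cos(b), b)


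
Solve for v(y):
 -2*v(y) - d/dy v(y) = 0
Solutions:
 v(y) = C1*exp(-2*y)


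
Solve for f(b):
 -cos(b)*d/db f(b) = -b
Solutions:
 f(b) = C1 + Integral(b/cos(b), b)


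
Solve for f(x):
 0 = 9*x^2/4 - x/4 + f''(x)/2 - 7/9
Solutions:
 f(x) = C1 + C2*x - 3*x^4/8 + x^3/12 + 7*x^2/9


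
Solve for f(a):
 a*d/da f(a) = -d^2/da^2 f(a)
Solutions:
 f(a) = C1 + C2*erf(sqrt(2)*a/2)


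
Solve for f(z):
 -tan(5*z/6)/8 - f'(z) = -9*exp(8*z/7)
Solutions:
 f(z) = C1 + 63*exp(8*z/7)/8 + 3*log(cos(5*z/6))/20


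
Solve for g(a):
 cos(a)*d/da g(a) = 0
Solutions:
 g(a) = C1


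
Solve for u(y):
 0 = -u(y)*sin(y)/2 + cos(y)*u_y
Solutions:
 u(y) = C1/sqrt(cos(y))


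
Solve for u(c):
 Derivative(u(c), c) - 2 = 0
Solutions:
 u(c) = C1 + 2*c


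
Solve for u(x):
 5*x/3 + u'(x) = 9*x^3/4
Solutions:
 u(x) = C1 + 9*x^4/16 - 5*x^2/6


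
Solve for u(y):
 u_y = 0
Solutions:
 u(y) = C1


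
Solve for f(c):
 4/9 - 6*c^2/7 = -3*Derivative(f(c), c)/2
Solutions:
 f(c) = C1 + 4*c^3/21 - 8*c/27


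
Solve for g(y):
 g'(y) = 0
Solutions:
 g(y) = C1


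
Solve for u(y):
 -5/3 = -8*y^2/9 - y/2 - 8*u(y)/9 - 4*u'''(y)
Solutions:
 u(y) = C3*exp(-6^(1/3)*y/3) - y^2 - 9*y/16 + (C1*sin(2^(1/3)*3^(5/6)*y/6) + C2*cos(2^(1/3)*3^(5/6)*y/6))*exp(6^(1/3)*y/6) + 15/8


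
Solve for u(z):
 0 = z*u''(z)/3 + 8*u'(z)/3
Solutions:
 u(z) = C1 + C2/z^7


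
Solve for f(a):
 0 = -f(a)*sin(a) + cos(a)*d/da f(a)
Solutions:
 f(a) = C1/cos(a)


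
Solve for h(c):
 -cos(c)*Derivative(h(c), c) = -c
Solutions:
 h(c) = C1 + Integral(c/cos(c), c)


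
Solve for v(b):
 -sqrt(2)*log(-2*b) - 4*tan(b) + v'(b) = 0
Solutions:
 v(b) = C1 + sqrt(2)*b*(log(-b) - 1) + sqrt(2)*b*log(2) - 4*log(cos(b))


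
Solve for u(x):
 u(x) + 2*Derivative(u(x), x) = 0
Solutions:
 u(x) = C1*exp(-x/2)


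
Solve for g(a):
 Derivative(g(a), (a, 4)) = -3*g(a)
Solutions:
 g(a) = (C1*sin(sqrt(2)*3^(1/4)*a/2) + C2*cos(sqrt(2)*3^(1/4)*a/2))*exp(-sqrt(2)*3^(1/4)*a/2) + (C3*sin(sqrt(2)*3^(1/4)*a/2) + C4*cos(sqrt(2)*3^(1/4)*a/2))*exp(sqrt(2)*3^(1/4)*a/2)


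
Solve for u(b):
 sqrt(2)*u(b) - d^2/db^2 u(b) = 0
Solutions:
 u(b) = C1*exp(-2^(1/4)*b) + C2*exp(2^(1/4)*b)


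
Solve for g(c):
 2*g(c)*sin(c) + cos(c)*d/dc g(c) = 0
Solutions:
 g(c) = C1*cos(c)^2


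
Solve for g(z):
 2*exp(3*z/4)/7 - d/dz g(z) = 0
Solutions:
 g(z) = C1 + 8*exp(3*z/4)/21


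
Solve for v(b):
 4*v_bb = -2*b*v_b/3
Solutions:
 v(b) = C1 + C2*erf(sqrt(3)*b/6)


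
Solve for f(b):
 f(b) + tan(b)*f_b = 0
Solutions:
 f(b) = C1/sin(b)


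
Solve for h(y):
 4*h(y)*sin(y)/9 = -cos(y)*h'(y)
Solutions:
 h(y) = C1*cos(y)^(4/9)


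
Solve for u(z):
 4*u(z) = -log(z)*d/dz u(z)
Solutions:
 u(z) = C1*exp(-4*li(z))


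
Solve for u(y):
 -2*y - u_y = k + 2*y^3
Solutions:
 u(y) = C1 - k*y - y^4/2 - y^2


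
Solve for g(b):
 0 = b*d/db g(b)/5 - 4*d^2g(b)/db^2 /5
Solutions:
 g(b) = C1 + C2*erfi(sqrt(2)*b/4)


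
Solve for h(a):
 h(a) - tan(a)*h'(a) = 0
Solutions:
 h(a) = C1*sin(a)


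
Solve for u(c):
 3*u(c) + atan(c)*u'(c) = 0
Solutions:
 u(c) = C1*exp(-3*Integral(1/atan(c), c))


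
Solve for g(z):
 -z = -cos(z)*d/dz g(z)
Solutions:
 g(z) = C1 + Integral(z/cos(z), z)


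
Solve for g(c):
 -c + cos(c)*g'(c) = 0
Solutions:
 g(c) = C1 + Integral(c/cos(c), c)


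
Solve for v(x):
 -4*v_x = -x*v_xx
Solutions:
 v(x) = C1 + C2*x^5


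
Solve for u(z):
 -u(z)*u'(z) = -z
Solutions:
 u(z) = -sqrt(C1 + z^2)
 u(z) = sqrt(C1 + z^2)


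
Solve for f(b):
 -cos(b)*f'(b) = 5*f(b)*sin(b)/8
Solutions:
 f(b) = C1*cos(b)^(5/8)


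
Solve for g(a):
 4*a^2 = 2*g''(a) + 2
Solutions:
 g(a) = C1 + C2*a + a^4/6 - a^2/2


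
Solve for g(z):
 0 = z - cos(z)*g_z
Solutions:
 g(z) = C1 + Integral(z/cos(z), z)


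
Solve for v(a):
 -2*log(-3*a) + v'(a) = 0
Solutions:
 v(a) = C1 + 2*a*log(-a) + 2*a*(-1 + log(3))


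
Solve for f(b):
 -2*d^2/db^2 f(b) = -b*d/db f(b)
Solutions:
 f(b) = C1 + C2*erfi(b/2)


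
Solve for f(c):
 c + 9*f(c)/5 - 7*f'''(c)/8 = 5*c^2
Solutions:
 f(c) = C3*exp(2*105^(2/3)*c/35) + 25*c^2/9 - 5*c/9 + (C1*sin(3*3^(1/6)*35^(2/3)*c/35) + C2*cos(3*3^(1/6)*35^(2/3)*c/35))*exp(-105^(2/3)*c/35)


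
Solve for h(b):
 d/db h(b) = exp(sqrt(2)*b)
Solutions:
 h(b) = C1 + sqrt(2)*exp(sqrt(2)*b)/2


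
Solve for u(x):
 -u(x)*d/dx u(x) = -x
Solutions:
 u(x) = -sqrt(C1 + x^2)
 u(x) = sqrt(C1 + x^2)


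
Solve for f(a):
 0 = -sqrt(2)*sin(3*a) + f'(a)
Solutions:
 f(a) = C1 - sqrt(2)*cos(3*a)/3


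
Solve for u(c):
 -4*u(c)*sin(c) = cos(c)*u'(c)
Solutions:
 u(c) = C1*cos(c)^4


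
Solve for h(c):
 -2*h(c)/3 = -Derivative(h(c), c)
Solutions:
 h(c) = C1*exp(2*c/3)


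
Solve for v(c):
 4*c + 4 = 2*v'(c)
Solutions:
 v(c) = C1 + c^2 + 2*c


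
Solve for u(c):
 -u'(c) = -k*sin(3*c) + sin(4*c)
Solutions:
 u(c) = C1 - k*cos(3*c)/3 + cos(4*c)/4


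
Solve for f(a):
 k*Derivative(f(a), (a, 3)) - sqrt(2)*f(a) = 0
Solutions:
 f(a) = C1*exp(2^(1/6)*a*(1/k)^(1/3)) + C2*exp(2^(1/6)*a*(-1 + sqrt(3)*I)*(1/k)^(1/3)/2) + C3*exp(-2^(1/6)*a*(1 + sqrt(3)*I)*(1/k)^(1/3)/2)


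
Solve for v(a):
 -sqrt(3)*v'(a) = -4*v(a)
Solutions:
 v(a) = C1*exp(4*sqrt(3)*a/3)


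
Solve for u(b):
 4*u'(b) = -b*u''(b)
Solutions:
 u(b) = C1 + C2/b^3


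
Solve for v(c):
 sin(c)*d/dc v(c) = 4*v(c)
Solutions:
 v(c) = C1*(cos(c)^2 - 2*cos(c) + 1)/(cos(c)^2 + 2*cos(c) + 1)


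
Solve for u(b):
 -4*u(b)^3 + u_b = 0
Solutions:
 u(b) = -sqrt(2)*sqrt(-1/(C1 + 4*b))/2
 u(b) = sqrt(2)*sqrt(-1/(C1 + 4*b))/2


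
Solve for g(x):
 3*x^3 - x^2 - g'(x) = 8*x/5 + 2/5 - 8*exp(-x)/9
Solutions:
 g(x) = C1 + 3*x^4/4 - x^3/3 - 4*x^2/5 - 2*x/5 - 8*exp(-x)/9


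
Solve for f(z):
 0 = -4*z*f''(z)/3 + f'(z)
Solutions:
 f(z) = C1 + C2*z^(7/4)


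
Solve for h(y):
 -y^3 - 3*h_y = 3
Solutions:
 h(y) = C1 - y^4/12 - y


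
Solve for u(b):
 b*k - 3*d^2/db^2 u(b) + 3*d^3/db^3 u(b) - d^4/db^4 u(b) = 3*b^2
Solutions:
 u(b) = C1 + C2*b - b^4/12 + b^3*(k - 6)/18 + b^2*(k - 4)/6 + (C3*sin(sqrt(3)*b/2) + C4*cos(sqrt(3)*b/2))*exp(3*b/2)


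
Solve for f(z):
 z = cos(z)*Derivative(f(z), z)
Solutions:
 f(z) = C1 + Integral(z/cos(z), z)


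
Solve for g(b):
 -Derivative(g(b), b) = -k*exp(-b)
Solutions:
 g(b) = C1 - k*exp(-b)


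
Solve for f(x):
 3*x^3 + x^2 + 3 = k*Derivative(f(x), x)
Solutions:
 f(x) = C1 + 3*x^4/(4*k) + x^3/(3*k) + 3*x/k


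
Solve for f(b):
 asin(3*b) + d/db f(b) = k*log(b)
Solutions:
 f(b) = C1 + b*k*(log(b) - 1) - b*asin(3*b) - sqrt(1 - 9*b^2)/3


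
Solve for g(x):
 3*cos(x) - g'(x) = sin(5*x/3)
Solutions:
 g(x) = C1 + 3*sin(x) + 3*cos(5*x/3)/5


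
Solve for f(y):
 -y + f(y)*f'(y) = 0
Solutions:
 f(y) = -sqrt(C1 + y^2)
 f(y) = sqrt(C1 + y^2)


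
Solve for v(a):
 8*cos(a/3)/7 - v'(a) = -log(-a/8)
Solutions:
 v(a) = C1 + a*log(-a) - 3*a*log(2) - a + 24*sin(a/3)/7


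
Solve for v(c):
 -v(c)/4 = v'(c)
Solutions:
 v(c) = C1*exp(-c/4)


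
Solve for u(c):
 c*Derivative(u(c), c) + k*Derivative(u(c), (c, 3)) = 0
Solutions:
 u(c) = C1 + Integral(C2*airyai(c*(-1/k)^(1/3)) + C3*airybi(c*(-1/k)^(1/3)), c)


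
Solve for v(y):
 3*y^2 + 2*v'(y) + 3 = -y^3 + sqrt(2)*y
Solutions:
 v(y) = C1 - y^4/8 - y^3/2 + sqrt(2)*y^2/4 - 3*y/2


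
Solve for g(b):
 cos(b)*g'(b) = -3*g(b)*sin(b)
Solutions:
 g(b) = C1*cos(b)^3


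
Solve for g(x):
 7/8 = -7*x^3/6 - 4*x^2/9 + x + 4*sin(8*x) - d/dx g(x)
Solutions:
 g(x) = C1 - 7*x^4/24 - 4*x^3/27 + x^2/2 - 7*x/8 - cos(8*x)/2


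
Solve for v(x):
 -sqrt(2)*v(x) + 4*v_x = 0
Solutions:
 v(x) = C1*exp(sqrt(2)*x/4)


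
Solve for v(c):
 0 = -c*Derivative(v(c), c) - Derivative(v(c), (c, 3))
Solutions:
 v(c) = C1 + Integral(C2*airyai(-c) + C3*airybi(-c), c)


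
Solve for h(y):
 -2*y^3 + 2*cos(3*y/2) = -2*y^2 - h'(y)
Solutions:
 h(y) = C1 + y^4/2 - 2*y^3/3 - 4*sin(3*y/2)/3


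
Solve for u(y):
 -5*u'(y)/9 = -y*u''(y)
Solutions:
 u(y) = C1 + C2*y^(14/9)


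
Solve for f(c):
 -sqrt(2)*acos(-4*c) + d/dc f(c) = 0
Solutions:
 f(c) = C1 + sqrt(2)*(c*acos(-4*c) + sqrt(1 - 16*c^2)/4)


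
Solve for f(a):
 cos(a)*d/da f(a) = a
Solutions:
 f(a) = C1 + Integral(a/cos(a), a)


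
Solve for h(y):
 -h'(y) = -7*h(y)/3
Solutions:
 h(y) = C1*exp(7*y/3)


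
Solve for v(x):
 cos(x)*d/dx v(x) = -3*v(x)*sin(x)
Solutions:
 v(x) = C1*cos(x)^3


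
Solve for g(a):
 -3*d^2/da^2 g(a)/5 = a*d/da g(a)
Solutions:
 g(a) = C1 + C2*erf(sqrt(30)*a/6)


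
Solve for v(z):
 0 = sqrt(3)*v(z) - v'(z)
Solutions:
 v(z) = C1*exp(sqrt(3)*z)


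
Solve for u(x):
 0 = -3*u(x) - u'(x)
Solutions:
 u(x) = C1*exp(-3*x)


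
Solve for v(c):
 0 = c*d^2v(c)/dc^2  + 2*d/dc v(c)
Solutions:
 v(c) = C1 + C2/c


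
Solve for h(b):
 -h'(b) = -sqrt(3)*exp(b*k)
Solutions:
 h(b) = C1 + sqrt(3)*exp(b*k)/k


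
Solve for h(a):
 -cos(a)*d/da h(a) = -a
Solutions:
 h(a) = C1 + Integral(a/cos(a), a)


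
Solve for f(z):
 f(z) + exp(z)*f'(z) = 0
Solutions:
 f(z) = C1*exp(exp(-z))


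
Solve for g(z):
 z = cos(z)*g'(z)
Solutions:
 g(z) = C1 + Integral(z/cos(z), z)


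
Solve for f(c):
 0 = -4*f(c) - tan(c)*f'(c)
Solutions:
 f(c) = C1/sin(c)^4


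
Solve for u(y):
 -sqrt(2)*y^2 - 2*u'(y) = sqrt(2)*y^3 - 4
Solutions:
 u(y) = C1 - sqrt(2)*y^4/8 - sqrt(2)*y^3/6 + 2*y


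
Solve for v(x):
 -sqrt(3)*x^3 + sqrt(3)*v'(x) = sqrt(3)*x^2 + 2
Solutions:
 v(x) = C1 + x^4/4 + x^3/3 + 2*sqrt(3)*x/3


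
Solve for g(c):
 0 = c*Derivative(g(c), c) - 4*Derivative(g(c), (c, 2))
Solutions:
 g(c) = C1 + C2*erfi(sqrt(2)*c/4)


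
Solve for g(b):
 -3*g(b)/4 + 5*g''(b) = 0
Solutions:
 g(b) = C1*exp(-sqrt(15)*b/10) + C2*exp(sqrt(15)*b/10)


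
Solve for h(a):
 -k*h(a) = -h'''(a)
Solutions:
 h(a) = C1*exp(a*k^(1/3)) + C2*exp(a*k^(1/3)*(-1 + sqrt(3)*I)/2) + C3*exp(-a*k^(1/3)*(1 + sqrt(3)*I)/2)


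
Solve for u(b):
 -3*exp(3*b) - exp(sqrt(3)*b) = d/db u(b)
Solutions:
 u(b) = C1 - exp(3*b) - sqrt(3)*exp(sqrt(3)*b)/3


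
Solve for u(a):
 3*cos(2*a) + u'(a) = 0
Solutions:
 u(a) = C1 - 3*sin(2*a)/2


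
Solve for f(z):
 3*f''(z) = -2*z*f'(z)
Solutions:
 f(z) = C1 + C2*erf(sqrt(3)*z/3)


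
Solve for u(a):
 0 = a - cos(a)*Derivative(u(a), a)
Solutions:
 u(a) = C1 + Integral(a/cos(a), a)


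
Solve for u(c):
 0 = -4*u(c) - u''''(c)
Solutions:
 u(c) = (C1*sin(c) + C2*cos(c))*exp(-c) + (C3*sin(c) + C4*cos(c))*exp(c)


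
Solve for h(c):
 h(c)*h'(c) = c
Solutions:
 h(c) = -sqrt(C1 + c^2)
 h(c) = sqrt(C1 + c^2)


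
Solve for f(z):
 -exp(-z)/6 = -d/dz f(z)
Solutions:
 f(z) = C1 - exp(-z)/6


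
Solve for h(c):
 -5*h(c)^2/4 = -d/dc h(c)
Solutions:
 h(c) = -4/(C1 + 5*c)


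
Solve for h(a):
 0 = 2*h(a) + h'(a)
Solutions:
 h(a) = C1*exp(-2*a)


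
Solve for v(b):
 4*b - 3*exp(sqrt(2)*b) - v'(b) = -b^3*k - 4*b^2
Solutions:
 v(b) = C1 + b^4*k/4 + 4*b^3/3 + 2*b^2 - 3*sqrt(2)*exp(sqrt(2)*b)/2


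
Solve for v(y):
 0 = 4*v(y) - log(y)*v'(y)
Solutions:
 v(y) = C1*exp(4*li(y))


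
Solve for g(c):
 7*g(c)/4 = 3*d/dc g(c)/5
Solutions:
 g(c) = C1*exp(35*c/12)


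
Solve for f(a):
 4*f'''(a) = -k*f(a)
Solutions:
 f(a) = C1*exp(2^(1/3)*a*(-k)^(1/3)/2) + C2*exp(2^(1/3)*a*(-k)^(1/3)*(-1 + sqrt(3)*I)/4) + C3*exp(-2^(1/3)*a*(-k)^(1/3)*(1 + sqrt(3)*I)/4)


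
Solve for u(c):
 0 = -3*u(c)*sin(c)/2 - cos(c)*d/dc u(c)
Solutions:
 u(c) = C1*cos(c)^(3/2)


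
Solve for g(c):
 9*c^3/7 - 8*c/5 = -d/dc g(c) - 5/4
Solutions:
 g(c) = C1 - 9*c^4/28 + 4*c^2/5 - 5*c/4


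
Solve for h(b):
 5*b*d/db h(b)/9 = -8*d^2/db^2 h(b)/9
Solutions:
 h(b) = C1 + C2*erf(sqrt(5)*b/4)


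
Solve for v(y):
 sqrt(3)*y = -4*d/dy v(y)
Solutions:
 v(y) = C1 - sqrt(3)*y^2/8


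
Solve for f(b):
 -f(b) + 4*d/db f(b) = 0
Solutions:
 f(b) = C1*exp(b/4)


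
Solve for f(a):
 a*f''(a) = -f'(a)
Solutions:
 f(a) = C1 + C2*log(a)


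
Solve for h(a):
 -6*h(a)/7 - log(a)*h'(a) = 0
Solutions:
 h(a) = C1*exp(-6*li(a)/7)


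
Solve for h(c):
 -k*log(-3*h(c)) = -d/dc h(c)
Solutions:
 Integral(1/(log(-_y) + log(3)), (_y, h(c))) = C1 + c*k


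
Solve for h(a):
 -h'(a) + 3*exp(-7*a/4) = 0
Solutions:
 h(a) = C1 - 12*exp(-7*a/4)/7


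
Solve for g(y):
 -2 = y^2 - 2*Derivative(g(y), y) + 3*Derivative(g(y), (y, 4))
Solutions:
 g(y) = C1 + C4*exp(2^(1/3)*3^(2/3)*y/3) + y^3/6 + y + (C2*sin(2^(1/3)*3^(1/6)*y/2) + C3*cos(2^(1/3)*3^(1/6)*y/2))*exp(-2^(1/3)*3^(2/3)*y/6)
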